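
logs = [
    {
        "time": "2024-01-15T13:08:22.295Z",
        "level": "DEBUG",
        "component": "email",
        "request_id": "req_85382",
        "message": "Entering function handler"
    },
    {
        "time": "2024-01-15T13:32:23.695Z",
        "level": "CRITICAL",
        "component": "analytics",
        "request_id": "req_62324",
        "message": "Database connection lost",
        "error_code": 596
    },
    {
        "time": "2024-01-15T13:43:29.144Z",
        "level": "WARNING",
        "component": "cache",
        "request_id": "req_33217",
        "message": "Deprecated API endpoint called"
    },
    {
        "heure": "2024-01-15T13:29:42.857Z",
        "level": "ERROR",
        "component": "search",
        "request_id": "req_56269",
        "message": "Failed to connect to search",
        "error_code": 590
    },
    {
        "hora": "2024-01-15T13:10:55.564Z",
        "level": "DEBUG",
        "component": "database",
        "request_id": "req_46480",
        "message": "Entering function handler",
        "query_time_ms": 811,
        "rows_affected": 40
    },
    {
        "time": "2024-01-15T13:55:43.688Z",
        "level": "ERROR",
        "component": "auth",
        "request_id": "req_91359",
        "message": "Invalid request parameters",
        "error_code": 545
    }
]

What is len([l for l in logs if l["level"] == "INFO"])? 0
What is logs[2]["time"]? "2024-01-15T13:43:29.144Z"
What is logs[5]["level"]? "ERROR"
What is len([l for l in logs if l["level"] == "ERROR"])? 2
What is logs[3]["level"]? "ERROR"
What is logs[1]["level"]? "CRITICAL"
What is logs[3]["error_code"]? 590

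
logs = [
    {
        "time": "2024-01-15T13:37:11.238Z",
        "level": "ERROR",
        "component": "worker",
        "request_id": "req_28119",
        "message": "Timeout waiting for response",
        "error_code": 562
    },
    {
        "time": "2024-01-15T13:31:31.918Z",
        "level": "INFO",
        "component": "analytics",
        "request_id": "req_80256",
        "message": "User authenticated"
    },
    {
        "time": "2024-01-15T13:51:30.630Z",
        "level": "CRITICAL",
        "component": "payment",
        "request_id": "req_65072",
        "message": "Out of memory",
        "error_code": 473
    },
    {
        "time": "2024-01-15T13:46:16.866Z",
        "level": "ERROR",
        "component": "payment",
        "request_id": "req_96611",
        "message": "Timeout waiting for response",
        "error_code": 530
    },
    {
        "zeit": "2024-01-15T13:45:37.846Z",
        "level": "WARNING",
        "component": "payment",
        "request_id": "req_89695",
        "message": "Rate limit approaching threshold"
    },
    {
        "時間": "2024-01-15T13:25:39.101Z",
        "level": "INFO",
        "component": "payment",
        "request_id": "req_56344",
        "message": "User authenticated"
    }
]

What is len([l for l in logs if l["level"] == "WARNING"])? 1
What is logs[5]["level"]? "INFO"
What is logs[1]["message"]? "User authenticated"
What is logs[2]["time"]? "2024-01-15T13:51:30.630Z"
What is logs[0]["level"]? "ERROR"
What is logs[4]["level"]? "WARNING"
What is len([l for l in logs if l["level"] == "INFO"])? 2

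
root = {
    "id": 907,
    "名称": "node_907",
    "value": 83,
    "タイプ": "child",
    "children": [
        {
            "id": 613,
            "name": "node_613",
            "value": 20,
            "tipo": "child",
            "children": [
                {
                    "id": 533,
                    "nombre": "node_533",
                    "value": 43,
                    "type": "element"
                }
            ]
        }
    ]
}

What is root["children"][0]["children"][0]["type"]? "element"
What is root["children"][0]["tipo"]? "child"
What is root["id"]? 907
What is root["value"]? 83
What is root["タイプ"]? "child"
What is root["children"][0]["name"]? "node_613"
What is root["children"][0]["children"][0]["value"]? 43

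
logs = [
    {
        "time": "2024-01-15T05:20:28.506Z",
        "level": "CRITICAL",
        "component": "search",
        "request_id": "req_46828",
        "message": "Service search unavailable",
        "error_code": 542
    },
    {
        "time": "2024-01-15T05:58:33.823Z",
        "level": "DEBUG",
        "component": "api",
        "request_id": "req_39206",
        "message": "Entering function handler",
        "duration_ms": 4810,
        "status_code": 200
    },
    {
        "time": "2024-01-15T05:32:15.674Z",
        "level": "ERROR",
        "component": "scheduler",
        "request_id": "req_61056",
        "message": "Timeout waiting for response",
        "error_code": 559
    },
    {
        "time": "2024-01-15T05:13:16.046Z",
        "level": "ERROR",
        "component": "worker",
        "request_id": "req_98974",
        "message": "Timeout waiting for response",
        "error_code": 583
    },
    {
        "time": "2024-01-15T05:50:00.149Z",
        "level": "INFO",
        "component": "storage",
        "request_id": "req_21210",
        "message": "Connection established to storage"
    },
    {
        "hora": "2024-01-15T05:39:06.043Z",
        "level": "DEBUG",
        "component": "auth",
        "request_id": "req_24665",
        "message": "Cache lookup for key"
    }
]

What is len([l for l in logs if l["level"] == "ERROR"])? 2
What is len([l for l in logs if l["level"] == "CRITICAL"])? 1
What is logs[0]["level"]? "CRITICAL"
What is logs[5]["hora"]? "2024-01-15T05:39:06.043Z"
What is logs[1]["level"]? "DEBUG"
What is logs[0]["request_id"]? "req_46828"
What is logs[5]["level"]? "DEBUG"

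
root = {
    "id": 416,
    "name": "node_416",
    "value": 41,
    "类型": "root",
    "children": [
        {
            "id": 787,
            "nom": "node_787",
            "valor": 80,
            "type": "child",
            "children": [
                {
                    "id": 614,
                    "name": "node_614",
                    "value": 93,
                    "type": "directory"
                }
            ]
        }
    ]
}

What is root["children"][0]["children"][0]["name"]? "node_614"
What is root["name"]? "node_416"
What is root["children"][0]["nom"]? "node_787"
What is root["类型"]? "root"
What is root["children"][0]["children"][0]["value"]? 93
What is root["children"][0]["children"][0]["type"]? "directory"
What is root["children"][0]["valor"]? 80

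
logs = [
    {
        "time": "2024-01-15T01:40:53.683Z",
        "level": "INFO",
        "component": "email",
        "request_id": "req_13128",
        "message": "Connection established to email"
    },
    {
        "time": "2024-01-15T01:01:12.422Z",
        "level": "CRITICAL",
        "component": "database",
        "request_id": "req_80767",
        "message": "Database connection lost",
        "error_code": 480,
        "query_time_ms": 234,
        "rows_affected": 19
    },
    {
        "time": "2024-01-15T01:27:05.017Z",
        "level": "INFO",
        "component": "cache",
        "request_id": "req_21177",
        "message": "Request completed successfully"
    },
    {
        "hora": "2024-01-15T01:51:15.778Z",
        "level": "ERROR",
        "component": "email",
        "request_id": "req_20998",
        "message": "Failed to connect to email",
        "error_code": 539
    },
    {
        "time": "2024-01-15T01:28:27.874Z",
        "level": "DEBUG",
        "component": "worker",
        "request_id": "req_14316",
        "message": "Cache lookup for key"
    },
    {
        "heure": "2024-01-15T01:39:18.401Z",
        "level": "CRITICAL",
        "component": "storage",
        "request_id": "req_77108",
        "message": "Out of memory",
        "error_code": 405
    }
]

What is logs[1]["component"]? "database"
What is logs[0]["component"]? "email"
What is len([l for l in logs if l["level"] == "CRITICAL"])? 2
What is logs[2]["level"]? "INFO"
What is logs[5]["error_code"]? 405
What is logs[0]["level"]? "INFO"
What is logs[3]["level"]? "ERROR"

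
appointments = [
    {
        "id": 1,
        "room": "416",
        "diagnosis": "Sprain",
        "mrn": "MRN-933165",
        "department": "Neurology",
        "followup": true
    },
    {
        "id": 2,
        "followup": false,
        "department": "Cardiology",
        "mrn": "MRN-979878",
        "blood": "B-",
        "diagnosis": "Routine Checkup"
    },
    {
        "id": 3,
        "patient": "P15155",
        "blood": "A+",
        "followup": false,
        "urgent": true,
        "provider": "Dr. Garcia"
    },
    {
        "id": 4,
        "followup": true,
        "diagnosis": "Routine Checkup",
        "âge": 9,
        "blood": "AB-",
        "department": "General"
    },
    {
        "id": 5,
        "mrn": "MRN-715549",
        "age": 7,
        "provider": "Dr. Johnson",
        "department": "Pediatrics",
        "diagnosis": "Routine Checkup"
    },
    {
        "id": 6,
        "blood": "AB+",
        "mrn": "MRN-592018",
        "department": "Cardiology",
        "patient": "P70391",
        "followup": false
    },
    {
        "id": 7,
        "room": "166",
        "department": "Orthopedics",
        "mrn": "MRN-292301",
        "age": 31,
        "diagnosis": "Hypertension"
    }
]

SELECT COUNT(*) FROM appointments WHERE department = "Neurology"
1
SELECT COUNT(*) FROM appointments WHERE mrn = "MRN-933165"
1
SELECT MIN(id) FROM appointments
1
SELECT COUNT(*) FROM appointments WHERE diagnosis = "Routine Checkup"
3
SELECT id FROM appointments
[1, 2, 3, 4, 5, 6, 7]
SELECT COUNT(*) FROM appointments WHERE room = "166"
1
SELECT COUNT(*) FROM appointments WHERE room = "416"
1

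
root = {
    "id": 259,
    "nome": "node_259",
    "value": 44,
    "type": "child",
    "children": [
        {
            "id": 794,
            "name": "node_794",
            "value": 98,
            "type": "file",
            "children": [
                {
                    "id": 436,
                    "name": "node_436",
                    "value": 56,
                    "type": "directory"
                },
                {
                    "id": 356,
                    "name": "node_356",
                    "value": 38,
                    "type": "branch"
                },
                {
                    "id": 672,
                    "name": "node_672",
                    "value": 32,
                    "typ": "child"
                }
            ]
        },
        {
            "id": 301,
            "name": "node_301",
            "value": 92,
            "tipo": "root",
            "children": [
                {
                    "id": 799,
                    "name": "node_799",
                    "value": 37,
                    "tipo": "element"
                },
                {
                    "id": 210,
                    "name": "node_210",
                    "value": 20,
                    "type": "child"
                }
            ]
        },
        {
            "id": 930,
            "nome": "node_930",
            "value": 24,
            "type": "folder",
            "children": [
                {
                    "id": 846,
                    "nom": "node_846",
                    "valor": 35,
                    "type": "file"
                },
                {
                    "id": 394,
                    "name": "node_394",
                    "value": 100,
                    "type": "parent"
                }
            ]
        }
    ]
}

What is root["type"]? "child"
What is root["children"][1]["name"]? "node_301"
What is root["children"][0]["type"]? "file"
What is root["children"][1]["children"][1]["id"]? 210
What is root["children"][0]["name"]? "node_794"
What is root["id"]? 259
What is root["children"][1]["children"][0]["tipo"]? "element"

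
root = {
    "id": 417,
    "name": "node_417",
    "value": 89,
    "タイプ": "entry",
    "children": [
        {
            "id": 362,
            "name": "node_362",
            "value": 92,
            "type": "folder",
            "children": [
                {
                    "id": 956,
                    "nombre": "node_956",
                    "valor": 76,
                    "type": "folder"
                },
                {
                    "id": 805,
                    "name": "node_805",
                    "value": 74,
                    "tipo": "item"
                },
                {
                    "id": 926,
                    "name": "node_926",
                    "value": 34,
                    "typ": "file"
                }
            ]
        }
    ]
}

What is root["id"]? 417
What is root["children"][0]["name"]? "node_362"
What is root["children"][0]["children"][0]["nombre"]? "node_956"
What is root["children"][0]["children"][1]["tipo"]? "item"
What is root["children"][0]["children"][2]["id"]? 926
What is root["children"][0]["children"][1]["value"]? 74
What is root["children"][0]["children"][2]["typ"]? "file"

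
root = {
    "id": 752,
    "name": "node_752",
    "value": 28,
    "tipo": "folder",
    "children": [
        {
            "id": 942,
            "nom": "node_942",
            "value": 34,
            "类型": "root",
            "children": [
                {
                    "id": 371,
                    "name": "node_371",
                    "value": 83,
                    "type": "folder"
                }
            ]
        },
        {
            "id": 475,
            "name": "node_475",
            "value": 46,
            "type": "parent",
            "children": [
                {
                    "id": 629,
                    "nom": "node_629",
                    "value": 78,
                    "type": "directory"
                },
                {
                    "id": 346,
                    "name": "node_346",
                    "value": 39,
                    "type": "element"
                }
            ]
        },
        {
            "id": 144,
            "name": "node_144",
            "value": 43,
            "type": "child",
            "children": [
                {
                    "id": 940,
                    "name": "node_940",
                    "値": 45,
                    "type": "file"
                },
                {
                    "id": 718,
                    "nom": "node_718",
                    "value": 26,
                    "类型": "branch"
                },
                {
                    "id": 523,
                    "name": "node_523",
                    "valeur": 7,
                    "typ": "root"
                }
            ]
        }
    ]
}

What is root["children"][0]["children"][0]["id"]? 371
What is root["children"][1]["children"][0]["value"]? 78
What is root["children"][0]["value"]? 34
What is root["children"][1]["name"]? "node_475"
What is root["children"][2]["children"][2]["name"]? "node_523"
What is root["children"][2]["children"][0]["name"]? "node_940"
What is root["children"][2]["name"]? "node_144"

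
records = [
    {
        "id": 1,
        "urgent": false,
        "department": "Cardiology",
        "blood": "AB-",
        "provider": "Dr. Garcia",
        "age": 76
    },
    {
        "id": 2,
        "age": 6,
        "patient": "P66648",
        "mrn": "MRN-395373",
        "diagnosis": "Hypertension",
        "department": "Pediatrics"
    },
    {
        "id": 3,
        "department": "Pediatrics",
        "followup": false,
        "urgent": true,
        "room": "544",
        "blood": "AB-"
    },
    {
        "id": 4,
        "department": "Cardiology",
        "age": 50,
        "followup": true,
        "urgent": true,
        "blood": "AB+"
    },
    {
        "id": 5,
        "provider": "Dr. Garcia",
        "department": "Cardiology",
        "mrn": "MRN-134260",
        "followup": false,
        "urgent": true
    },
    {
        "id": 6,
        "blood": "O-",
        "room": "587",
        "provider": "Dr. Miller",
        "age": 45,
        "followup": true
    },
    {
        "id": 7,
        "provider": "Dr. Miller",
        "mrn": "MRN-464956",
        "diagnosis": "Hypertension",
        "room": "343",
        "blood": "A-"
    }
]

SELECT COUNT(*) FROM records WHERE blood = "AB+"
1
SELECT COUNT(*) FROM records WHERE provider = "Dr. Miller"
2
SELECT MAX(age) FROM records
76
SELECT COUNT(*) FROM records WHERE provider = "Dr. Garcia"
2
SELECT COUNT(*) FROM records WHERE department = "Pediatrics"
2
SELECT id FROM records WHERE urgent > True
[]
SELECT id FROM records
[1, 2, 3, 4, 5, 6, 7]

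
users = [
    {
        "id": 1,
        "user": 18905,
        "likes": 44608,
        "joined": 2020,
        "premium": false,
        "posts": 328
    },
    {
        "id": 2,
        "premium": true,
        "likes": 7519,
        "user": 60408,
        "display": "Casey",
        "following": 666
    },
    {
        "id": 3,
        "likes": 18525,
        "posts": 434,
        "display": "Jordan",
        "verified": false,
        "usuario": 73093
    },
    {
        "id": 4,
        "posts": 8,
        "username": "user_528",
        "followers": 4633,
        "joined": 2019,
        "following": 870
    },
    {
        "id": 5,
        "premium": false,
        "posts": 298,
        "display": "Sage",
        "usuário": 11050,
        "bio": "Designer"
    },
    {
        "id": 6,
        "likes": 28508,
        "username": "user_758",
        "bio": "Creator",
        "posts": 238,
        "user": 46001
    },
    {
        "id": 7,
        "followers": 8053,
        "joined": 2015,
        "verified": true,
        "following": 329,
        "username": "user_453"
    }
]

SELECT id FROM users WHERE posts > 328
[3]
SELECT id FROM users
[1, 2, 3, 4, 5, 6, 7]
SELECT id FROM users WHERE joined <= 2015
[7]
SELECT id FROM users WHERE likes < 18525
[2]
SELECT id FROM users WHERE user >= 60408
[2]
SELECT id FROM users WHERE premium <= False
[1, 5]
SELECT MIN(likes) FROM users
7519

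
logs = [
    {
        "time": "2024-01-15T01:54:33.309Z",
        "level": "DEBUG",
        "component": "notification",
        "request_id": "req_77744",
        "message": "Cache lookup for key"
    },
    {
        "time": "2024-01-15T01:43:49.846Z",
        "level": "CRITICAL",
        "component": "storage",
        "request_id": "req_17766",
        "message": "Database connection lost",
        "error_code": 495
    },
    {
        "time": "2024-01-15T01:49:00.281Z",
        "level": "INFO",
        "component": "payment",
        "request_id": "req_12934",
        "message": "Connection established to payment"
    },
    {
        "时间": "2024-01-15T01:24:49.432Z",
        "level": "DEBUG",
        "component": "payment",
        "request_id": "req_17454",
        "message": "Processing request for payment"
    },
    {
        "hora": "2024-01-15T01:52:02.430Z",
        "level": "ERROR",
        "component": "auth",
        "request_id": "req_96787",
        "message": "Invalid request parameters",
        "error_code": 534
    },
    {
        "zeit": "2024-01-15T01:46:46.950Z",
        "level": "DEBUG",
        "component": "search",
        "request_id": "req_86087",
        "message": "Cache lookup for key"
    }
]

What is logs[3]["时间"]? "2024-01-15T01:24:49.432Z"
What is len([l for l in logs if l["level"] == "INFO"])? 1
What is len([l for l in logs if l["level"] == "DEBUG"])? 3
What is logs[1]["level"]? "CRITICAL"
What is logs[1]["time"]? "2024-01-15T01:43:49.846Z"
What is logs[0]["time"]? "2024-01-15T01:54:33.309Z"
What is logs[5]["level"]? "DEBUG"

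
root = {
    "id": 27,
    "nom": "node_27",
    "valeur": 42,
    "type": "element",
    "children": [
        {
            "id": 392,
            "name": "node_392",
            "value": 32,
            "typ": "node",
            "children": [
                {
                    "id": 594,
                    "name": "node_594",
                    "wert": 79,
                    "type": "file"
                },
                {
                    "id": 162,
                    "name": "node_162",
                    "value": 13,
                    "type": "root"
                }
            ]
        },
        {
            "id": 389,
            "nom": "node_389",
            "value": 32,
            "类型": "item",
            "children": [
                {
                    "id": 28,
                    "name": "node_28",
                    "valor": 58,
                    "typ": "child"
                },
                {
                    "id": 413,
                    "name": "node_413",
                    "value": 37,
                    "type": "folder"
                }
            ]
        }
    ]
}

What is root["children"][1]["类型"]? "item"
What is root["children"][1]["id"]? 389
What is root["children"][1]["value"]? 32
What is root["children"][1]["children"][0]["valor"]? 58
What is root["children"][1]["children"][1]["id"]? 413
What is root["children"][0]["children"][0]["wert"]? 79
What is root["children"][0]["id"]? 392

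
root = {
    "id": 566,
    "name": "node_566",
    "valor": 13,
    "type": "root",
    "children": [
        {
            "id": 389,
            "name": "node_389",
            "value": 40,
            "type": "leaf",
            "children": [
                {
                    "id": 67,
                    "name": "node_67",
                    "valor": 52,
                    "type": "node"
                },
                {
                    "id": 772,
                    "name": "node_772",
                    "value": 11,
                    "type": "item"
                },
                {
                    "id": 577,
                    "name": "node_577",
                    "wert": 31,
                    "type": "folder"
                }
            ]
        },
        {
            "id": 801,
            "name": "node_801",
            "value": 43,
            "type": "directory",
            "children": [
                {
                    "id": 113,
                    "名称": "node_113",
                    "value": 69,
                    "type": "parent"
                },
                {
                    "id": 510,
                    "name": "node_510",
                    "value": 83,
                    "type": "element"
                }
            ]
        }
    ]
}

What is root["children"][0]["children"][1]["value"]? 11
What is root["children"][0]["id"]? 389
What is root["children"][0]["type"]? "leaf"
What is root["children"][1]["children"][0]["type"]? "parent"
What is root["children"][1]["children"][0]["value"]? 69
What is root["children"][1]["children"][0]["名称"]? "node_113"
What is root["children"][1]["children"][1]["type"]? "element"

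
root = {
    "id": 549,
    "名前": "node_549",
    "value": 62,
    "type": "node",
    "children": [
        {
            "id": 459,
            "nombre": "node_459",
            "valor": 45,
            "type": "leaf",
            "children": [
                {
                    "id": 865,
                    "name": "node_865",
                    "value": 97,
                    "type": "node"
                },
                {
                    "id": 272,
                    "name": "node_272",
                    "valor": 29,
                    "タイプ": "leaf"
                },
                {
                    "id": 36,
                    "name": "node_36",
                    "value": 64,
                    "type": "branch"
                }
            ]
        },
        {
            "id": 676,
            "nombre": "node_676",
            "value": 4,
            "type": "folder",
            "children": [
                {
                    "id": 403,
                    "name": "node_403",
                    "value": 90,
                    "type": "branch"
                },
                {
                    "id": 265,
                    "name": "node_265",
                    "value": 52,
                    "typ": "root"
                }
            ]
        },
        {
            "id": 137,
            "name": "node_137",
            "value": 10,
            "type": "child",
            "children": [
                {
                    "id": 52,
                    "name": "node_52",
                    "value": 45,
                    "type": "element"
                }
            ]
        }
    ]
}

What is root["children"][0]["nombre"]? "node_459"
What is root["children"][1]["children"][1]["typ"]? "root"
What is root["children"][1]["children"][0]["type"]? "branch"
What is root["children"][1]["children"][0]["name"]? "node_403"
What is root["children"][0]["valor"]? 45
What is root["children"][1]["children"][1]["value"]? 52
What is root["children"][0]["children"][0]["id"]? 865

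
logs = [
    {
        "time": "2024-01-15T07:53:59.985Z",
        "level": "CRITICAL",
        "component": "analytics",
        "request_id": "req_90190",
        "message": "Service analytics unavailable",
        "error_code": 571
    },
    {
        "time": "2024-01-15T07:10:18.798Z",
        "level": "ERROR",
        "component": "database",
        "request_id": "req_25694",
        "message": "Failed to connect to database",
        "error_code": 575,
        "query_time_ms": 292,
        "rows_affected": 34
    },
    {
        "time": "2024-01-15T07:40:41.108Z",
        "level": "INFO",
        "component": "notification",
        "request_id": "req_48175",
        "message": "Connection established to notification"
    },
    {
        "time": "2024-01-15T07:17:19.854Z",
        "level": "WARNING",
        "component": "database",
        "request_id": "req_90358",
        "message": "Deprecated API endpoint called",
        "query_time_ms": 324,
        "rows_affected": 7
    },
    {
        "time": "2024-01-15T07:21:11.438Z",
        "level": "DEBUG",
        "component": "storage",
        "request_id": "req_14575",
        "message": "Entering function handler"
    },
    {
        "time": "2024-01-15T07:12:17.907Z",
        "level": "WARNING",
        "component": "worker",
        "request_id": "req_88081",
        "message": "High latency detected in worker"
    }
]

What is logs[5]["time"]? "2024-01-15T07:12:17.907Z"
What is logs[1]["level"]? "ERROR"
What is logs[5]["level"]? "WARNING"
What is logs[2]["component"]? "notification"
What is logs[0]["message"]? "Service analytics unavailable"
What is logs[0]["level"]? "CRITICAL"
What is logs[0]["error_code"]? 571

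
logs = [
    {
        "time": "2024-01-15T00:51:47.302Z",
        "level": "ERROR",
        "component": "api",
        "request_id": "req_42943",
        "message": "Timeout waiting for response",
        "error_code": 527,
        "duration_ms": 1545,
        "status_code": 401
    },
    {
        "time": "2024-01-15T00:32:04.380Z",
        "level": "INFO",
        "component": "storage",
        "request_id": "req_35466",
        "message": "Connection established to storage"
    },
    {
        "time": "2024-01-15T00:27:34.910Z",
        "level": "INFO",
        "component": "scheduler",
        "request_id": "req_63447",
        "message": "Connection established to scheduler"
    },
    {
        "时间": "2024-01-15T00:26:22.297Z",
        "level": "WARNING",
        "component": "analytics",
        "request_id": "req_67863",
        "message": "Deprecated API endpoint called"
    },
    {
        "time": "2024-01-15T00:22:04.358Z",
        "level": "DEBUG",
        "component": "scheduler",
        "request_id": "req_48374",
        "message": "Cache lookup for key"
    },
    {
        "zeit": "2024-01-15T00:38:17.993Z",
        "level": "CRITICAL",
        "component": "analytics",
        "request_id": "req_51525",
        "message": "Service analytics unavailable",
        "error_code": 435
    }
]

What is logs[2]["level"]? "INFO"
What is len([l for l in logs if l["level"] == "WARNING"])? 1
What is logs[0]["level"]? "ERROR"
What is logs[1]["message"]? "Connection established to storage"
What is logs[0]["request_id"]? "req_42943"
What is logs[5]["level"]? "CRITICAL"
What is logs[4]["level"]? "DEBUG"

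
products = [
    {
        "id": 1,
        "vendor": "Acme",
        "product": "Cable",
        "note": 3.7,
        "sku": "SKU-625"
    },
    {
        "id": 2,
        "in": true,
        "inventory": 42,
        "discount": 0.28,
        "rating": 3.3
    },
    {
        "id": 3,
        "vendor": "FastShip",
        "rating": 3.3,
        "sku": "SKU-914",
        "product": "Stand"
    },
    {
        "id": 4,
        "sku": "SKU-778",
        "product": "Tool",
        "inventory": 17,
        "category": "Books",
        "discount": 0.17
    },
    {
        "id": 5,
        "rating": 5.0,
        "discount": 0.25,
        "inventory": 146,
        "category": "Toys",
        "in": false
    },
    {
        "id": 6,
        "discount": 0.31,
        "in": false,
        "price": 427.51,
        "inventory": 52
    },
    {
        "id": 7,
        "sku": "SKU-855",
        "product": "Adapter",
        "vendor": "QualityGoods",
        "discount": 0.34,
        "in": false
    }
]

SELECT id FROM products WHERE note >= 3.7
[1]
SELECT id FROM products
[1, 2, 3, 4, 5, 6, 7]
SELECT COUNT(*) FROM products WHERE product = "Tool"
1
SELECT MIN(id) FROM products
1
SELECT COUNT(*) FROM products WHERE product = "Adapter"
1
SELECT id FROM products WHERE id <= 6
[1, 2, 3, 4, 5, 6]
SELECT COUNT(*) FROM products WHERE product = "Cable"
1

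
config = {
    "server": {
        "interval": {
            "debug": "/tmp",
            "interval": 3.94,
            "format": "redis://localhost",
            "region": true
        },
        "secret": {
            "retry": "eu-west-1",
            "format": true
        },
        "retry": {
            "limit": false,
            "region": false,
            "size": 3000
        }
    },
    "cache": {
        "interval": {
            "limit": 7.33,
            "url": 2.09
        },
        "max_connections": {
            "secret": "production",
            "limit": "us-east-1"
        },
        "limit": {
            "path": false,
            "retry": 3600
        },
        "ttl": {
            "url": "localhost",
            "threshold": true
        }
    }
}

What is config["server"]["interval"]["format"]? "redis://localhost"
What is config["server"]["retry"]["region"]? False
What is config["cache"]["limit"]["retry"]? 3600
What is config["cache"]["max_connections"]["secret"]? "production"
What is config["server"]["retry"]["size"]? 3000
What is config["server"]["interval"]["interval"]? 3.94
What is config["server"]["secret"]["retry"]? "eu-west-1"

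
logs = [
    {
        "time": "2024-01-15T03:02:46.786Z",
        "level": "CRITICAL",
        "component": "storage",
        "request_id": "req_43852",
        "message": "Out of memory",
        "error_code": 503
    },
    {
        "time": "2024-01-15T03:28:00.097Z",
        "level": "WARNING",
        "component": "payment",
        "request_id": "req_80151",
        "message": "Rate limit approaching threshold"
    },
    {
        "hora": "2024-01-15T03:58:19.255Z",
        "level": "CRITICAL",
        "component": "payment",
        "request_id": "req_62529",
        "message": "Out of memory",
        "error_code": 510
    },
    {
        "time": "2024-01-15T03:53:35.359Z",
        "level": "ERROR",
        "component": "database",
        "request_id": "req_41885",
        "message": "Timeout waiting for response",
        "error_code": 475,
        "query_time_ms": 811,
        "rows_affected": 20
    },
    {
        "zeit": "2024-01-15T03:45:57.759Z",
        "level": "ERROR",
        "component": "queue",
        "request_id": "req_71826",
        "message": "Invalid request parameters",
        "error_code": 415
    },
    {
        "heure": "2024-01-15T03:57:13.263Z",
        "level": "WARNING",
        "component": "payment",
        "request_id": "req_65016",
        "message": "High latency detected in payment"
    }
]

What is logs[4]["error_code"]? 415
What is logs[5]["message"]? "High latency detected in payment"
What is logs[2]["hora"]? "2024-01-15T03:58:19.255Z"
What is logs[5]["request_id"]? "req_65016"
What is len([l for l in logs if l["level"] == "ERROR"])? 2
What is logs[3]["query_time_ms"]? 811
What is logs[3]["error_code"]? 475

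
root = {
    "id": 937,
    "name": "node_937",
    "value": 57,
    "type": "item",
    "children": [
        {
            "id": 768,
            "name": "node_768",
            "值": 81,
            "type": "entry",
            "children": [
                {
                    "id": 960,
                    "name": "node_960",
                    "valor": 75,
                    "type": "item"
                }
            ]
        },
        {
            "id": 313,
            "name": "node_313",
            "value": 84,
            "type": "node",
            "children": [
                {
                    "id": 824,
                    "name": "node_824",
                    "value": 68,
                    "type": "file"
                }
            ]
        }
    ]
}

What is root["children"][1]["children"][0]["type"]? "file"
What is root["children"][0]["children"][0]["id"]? 960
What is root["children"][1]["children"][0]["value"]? 68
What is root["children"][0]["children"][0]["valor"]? 75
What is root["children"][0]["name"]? "node_768"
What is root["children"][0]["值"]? 81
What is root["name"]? "node_937"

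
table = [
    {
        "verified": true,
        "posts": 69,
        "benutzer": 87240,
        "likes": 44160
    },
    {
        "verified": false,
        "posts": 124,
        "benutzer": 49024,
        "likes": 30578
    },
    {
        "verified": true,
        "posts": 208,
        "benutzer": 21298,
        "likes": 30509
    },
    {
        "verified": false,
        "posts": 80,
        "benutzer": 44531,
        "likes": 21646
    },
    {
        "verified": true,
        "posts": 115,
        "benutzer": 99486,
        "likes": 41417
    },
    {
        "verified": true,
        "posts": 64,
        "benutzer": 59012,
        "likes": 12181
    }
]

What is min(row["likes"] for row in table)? 12181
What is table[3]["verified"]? False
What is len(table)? 6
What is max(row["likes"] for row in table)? 44160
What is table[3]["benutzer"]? 44531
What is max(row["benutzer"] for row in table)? 99486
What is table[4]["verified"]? True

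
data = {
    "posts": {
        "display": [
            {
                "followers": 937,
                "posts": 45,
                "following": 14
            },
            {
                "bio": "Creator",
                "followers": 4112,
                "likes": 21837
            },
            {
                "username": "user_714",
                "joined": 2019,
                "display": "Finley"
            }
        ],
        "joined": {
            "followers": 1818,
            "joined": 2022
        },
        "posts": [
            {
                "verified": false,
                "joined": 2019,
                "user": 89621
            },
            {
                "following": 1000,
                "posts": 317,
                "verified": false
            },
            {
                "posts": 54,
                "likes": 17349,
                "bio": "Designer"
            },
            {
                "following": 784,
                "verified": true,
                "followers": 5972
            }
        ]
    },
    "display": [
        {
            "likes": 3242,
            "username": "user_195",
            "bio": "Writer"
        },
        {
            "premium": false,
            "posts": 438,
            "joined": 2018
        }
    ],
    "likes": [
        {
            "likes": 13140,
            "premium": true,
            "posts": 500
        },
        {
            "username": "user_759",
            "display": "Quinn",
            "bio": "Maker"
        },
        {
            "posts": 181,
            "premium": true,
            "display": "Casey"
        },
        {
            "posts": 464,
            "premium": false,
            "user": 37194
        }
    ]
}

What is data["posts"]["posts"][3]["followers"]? 5972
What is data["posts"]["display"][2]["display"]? "Finley"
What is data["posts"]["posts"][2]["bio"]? "Designer"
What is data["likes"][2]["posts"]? 181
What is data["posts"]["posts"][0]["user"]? 89621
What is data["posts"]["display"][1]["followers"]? 4112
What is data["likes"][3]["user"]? 37194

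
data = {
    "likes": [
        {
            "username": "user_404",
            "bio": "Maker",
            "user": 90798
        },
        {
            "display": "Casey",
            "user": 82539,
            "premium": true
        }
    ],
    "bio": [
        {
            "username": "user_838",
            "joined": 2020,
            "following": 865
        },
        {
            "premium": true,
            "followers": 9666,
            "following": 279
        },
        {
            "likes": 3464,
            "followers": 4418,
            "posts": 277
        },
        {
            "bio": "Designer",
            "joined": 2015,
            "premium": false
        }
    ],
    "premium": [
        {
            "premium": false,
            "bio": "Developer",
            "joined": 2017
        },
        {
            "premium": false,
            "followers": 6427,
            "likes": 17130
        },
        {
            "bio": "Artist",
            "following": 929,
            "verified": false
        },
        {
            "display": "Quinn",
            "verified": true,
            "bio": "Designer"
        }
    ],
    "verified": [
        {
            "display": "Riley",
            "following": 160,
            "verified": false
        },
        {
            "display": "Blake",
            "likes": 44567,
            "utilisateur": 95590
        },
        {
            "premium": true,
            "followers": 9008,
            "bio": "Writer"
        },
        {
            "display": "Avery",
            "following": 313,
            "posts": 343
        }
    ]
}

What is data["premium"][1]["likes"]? 17130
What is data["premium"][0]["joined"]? 2017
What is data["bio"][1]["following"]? 279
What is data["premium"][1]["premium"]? False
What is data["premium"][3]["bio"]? "Designer"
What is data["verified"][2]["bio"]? "Writer"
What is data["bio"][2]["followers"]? 4418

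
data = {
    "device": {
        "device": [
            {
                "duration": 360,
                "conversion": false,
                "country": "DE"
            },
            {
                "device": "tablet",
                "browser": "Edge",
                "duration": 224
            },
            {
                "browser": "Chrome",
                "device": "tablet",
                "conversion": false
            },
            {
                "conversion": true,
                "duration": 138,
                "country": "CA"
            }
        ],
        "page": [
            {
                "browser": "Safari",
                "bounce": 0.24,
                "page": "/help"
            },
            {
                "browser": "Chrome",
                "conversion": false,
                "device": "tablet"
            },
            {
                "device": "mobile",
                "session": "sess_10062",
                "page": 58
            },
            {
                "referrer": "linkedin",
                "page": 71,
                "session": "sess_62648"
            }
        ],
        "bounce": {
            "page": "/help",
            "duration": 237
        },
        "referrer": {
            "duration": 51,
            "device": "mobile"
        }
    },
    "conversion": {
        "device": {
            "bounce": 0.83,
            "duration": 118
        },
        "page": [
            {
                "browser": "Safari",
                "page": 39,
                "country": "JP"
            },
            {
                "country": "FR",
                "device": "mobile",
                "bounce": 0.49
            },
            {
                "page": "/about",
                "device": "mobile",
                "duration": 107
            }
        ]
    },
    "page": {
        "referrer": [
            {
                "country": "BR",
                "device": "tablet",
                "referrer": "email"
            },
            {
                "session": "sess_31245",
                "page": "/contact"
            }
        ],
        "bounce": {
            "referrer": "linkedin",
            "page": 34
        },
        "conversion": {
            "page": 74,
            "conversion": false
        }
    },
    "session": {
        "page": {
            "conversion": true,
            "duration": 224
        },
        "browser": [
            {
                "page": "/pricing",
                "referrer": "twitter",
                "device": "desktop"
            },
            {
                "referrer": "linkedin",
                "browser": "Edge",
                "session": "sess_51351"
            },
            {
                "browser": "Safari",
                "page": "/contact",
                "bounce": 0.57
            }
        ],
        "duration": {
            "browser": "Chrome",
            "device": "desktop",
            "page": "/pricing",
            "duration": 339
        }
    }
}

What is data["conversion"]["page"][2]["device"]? "mobile"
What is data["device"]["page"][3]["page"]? 71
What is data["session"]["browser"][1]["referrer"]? "linkedin"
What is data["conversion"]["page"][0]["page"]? 39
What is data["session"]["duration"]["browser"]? "Chrome"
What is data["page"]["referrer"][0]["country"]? "BR"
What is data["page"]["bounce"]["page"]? 34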